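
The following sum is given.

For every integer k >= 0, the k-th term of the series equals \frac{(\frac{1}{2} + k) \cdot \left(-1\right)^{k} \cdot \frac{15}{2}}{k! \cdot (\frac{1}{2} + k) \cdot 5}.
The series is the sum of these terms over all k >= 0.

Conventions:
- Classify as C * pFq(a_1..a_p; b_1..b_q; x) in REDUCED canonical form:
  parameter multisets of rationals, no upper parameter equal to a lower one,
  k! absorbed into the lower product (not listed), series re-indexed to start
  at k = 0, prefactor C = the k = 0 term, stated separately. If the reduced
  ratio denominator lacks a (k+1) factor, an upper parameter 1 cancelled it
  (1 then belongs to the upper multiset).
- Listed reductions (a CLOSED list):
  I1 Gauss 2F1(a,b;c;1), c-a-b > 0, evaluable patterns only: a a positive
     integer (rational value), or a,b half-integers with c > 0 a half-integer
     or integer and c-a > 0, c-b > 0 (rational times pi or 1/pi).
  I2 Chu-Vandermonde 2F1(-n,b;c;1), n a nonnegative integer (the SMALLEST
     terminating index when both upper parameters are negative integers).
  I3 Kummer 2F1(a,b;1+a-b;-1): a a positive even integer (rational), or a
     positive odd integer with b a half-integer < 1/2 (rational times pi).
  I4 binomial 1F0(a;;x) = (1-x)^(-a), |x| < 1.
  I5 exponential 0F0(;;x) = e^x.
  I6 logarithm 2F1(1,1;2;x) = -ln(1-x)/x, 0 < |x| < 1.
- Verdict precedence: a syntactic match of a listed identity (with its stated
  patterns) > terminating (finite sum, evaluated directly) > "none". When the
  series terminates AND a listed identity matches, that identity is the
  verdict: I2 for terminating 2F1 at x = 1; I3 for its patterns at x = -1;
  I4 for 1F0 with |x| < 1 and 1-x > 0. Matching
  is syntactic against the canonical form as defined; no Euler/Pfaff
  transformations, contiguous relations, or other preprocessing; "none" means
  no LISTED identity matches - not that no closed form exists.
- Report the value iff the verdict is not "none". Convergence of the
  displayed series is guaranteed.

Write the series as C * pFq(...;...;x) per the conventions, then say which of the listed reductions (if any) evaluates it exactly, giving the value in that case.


Structural cue: from the first term \frac{3}{2}: the factor k + 1/2 cancels (top and bottom), leaving prefactor 3/2.
Step ratio: r(k) = -1 * 1 / [(k+1)] - poly over poly, x = -1 from leading terms; C = \frac{3}{2} at k = 0.

With C = \frac{3}{2}: the canonical form is 0F0(-; -; -1). Verdict (x = -1): the I5 exponential reduction applies (the 0F0 exponential series at x = -1). Its exact value is \frac{3}{2} \cdot e^{-1}.


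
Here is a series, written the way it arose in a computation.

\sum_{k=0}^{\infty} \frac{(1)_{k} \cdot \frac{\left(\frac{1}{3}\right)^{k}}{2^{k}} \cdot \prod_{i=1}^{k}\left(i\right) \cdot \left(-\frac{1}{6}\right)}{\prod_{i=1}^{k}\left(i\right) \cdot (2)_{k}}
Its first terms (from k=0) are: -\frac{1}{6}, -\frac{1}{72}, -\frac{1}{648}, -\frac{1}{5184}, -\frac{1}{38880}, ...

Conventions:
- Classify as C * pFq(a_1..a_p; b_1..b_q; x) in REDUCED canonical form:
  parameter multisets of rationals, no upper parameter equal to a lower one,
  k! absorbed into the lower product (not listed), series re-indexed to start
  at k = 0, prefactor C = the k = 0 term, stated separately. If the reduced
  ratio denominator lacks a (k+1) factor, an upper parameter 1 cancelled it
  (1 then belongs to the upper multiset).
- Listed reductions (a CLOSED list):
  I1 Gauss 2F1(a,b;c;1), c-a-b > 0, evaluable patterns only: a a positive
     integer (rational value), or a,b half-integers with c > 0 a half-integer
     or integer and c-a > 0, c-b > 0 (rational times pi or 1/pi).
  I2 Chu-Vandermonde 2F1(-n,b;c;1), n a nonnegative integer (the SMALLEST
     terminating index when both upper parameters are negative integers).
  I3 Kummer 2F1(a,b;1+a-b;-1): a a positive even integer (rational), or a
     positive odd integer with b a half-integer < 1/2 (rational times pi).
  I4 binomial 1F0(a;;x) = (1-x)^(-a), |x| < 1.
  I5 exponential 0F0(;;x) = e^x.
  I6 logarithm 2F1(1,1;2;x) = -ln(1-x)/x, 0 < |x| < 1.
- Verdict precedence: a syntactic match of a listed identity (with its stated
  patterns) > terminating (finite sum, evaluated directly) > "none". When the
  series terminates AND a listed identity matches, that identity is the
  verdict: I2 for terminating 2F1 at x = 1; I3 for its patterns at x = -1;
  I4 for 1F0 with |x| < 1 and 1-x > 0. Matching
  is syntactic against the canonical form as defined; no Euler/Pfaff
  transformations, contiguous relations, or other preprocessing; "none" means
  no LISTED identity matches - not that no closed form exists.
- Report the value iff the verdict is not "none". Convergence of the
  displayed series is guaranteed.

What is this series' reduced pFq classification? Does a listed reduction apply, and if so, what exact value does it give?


With C = -\frac{1}{6}: the canonical form is 2F1(1, 1; 2; \frac{1}{6}). Verdict: logarithm (I6) applies (the logarithm: parameters (1,1;2), x = \frac{1}{6}). Sum: \ln\left(\frac{5}{6}\right).

The tell: t_0 being -\frac{1}{6}, the product of the first k integers (C = -1/6) is k!.
Consecutive-term ratio: r(k) = \frac{1}{6} * (k+1) (k+1) / [(k+2) (k+1)] ; factor over Q: parameters, x = \frac{1}{6}, and C = -\frac{1}{6}.


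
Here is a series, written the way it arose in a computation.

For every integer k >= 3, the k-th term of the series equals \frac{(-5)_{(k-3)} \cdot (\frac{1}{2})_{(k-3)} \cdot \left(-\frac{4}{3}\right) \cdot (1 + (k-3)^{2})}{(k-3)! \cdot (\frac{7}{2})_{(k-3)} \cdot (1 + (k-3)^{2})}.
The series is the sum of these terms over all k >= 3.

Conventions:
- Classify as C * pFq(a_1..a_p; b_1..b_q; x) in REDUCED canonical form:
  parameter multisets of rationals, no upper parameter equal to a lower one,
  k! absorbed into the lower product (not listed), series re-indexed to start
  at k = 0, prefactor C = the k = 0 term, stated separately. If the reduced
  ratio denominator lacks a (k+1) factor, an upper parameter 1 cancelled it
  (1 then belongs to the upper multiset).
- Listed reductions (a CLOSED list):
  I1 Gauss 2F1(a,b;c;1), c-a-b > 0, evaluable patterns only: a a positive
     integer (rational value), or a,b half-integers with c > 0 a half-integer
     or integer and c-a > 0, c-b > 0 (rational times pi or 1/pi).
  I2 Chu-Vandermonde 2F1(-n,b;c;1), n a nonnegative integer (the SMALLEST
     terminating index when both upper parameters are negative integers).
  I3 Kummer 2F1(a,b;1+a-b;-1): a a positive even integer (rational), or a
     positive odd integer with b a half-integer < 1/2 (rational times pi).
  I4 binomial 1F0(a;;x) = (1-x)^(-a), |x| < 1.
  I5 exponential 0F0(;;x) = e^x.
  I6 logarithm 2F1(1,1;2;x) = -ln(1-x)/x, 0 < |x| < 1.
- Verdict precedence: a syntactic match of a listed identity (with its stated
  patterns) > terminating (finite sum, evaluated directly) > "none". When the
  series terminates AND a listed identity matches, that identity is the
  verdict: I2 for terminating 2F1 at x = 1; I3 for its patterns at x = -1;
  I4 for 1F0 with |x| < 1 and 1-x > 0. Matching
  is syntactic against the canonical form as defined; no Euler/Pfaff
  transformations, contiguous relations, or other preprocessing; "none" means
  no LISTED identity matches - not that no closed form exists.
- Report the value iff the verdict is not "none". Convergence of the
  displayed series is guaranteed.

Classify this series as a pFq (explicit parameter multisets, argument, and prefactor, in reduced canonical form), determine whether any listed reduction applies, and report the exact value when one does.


Canonical form: C = -\frac{4}{3} times 2F1 with upper {-5, \frac{1}{2}}, lower {\frac{7}{2}}, x = 1. Verdict: the Chu-Vandermonde identity I2 applies (terminating 2F1 at x = 1 with n = 5, b = 1/2, c = \frac{7}{2}). Exact value: -\frac{1024}{1287}.

Structural cue: t_0 being -\frac{4}{3}, k^2 + 1 divides numerator and denominator alike; prefactor -4/3 after cancelling.
Step ratio: r(k) = 1 * (k-5) (k+\frac{1}{2}) / [(k+\frac{7}{2}) (k+1)] - rational; roots negated = parameters, x = 1, C = -\frac{4}{3}.


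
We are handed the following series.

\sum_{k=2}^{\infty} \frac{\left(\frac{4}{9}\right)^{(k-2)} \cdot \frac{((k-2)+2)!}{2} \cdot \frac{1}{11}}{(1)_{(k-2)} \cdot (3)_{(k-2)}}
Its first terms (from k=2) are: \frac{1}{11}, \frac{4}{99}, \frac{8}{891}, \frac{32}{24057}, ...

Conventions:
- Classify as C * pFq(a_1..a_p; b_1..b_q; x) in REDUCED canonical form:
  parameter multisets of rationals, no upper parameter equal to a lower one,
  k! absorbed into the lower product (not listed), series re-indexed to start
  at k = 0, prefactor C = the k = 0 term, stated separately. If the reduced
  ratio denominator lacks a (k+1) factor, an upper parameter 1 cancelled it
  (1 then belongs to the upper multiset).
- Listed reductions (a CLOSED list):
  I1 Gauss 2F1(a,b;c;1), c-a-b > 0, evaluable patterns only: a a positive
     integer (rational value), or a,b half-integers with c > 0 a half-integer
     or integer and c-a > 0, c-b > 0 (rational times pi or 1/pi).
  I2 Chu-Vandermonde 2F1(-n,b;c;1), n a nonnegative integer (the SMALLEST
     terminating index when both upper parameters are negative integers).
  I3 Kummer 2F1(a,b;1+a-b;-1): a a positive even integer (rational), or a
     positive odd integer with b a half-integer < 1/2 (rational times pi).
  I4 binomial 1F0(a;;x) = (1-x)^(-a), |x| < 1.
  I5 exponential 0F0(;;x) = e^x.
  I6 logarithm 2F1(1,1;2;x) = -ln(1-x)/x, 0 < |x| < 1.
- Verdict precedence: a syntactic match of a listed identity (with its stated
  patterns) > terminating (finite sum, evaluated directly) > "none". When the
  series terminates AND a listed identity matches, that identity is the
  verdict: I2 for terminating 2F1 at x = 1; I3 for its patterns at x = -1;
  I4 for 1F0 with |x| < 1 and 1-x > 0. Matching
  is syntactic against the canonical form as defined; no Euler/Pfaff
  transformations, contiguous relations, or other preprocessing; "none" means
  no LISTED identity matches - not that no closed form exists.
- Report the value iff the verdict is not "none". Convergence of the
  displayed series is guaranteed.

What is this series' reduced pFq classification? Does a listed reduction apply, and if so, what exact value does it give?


Reduced: x = \frac{4}{9}, 0F0, upper = {-}, lower = {-}, C = \frac{1}{11}. Verdict: exponential (I5) applies (the 0F0 exponential series at x = \frac{4}{9}). Exact value: \frac{1}{11} \cdot e^{\frac{4}{9}}.

Structural cue: x = \frac{4}{9} and the factorial ratio (C = 1/11, x = 4/9) (k+a-1)!/(a-1)! is a rising factorial (a)_k.
Consecutive-term ratio: r(k) = \frac{4}{9} * 1 / [(k+1)] - rational; roots negated = parameters, x = \frac{4}{9}, C = \frac{1}{11}.


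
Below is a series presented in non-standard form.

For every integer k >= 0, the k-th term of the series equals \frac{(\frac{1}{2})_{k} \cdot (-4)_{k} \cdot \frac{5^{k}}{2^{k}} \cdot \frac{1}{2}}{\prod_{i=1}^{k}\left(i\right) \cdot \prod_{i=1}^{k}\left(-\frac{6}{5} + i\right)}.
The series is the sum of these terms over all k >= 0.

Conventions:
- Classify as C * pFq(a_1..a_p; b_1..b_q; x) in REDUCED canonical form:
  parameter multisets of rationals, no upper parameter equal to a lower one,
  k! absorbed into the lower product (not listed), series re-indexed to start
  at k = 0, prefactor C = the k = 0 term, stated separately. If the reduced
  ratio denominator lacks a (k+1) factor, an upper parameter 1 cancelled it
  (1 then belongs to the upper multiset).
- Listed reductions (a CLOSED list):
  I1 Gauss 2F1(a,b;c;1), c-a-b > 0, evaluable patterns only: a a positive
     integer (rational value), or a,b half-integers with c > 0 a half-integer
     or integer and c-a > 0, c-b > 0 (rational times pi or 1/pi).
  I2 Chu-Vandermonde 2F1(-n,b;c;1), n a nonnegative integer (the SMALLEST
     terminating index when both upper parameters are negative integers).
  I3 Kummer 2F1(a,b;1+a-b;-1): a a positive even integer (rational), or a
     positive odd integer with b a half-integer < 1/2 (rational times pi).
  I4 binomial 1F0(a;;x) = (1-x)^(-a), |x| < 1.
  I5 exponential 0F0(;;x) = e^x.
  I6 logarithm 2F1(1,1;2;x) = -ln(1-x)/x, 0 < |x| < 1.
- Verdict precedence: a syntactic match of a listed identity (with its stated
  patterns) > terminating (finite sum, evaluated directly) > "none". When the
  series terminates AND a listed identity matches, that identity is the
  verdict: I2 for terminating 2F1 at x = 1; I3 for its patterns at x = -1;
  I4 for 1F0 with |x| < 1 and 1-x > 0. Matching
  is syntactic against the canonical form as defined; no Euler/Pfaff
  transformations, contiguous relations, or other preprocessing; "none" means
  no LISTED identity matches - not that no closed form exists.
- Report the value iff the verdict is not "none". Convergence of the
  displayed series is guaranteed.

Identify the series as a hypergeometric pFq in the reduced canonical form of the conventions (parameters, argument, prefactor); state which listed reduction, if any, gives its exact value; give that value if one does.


Canonical form: C = \frac{1}{2} times 2F1 with upper {-4, \frac{1}{2}}, lower {-\frac{1}{5}}, x = \frac{5}{2}. Verdict: terminating - no listed pattern fits, but -4 in the upper list cuts the series at k = 4; direct evaluation. Sum: -\frac{373381}{12288}.

Structural cue: from the first term \frac{1}{2}: the lower running product (C = 1/2, x = 5/2) is a rising factorial.
Step ratio: r(k) = \frac{5}{2} * (k-4) (k+\frac{1}{2}) / [(k-\frac{1}{5}) (k+1)] ; factor over Q: parameters, x = \frac{5}{2}, and C = \frac{1}{2}.


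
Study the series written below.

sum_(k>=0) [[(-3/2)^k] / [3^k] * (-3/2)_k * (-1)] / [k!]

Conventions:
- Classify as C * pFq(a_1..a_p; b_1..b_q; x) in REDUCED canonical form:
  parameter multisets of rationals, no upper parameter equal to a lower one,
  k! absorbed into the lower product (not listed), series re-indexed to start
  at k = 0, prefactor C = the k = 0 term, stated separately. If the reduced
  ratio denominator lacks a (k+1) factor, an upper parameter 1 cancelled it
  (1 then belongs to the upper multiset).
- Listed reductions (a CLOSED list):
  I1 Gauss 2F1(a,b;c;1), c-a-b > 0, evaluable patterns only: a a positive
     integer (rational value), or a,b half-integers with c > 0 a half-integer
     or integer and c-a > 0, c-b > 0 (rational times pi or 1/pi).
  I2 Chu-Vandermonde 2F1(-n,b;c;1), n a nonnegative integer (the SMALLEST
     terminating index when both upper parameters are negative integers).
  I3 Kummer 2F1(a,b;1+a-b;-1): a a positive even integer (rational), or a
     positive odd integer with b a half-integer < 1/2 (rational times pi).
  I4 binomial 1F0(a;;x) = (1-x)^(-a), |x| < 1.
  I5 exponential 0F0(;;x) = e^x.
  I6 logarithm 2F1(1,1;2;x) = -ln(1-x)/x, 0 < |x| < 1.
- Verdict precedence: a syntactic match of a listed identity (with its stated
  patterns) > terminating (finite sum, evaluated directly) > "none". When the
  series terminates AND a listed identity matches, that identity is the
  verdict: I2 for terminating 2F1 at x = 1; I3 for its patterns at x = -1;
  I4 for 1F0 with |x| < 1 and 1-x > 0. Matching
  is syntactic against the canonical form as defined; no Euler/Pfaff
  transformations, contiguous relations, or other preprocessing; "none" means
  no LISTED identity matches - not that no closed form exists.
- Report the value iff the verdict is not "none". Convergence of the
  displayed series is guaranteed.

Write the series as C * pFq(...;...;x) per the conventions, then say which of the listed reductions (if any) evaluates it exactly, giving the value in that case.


This is -1 * 1F0(-3/2; -; -1/2) in reduced canonical form. Verdict: the I4 binomial reduction applies (the 1F0 binomial series: exponent 3/2, x = -1/2). Hence: (-1) * (3/2)^(3/2).

First insight: x = (-1/2) and the two k-th powers (prefactor -1) combine into one argument.
Adjacent-term ratio: r(k) = (-1/2) * (k-3/2) / [(k+1)] - rational; roots negated = parameters, x = (-1/2), C = -1.


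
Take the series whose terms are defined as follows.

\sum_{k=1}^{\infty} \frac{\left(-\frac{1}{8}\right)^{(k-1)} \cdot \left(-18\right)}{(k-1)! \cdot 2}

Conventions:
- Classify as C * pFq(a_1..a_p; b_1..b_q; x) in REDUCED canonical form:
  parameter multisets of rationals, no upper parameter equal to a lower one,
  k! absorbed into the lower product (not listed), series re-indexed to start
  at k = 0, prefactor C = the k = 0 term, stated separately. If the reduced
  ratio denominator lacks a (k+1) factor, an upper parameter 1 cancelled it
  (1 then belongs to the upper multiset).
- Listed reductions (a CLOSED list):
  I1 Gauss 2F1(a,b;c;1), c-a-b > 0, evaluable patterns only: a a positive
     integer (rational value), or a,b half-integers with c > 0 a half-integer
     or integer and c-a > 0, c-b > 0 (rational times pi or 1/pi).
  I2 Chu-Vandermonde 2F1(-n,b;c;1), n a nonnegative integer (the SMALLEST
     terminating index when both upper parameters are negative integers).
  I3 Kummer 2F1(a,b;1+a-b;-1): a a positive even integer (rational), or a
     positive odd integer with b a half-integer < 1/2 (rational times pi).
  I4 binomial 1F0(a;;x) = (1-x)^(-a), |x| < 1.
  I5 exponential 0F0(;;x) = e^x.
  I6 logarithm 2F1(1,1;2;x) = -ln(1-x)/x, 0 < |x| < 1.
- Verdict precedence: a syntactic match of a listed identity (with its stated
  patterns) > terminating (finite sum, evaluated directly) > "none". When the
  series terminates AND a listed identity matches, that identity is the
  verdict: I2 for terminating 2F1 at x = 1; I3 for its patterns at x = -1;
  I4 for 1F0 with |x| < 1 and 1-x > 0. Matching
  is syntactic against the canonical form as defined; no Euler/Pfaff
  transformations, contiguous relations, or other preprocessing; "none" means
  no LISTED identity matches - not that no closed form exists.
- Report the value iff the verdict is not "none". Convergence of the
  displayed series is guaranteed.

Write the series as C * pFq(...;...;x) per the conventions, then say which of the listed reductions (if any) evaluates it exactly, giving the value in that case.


x = -\frac{1}{8} here; the reduced form reads 0F0, upper {-}, lower {-}, C = -9. Verdict: exponential (I5) fires (the 0F0 exponential series at x = -\frac{1}{8}). Its exact value is \left(-9\right) \cdot e^{-\frac{1}{8}}.

Structural cue: with t_0 = -9, the constant factors (prefactor -9) combine into one prefactor.
Consecutive-term ratio: r(k) = -\frac{1}{8} * 1 / [(k+1)] - rational in k. x = -\frac{1}{8}; t_0 = -9; negate the roots.


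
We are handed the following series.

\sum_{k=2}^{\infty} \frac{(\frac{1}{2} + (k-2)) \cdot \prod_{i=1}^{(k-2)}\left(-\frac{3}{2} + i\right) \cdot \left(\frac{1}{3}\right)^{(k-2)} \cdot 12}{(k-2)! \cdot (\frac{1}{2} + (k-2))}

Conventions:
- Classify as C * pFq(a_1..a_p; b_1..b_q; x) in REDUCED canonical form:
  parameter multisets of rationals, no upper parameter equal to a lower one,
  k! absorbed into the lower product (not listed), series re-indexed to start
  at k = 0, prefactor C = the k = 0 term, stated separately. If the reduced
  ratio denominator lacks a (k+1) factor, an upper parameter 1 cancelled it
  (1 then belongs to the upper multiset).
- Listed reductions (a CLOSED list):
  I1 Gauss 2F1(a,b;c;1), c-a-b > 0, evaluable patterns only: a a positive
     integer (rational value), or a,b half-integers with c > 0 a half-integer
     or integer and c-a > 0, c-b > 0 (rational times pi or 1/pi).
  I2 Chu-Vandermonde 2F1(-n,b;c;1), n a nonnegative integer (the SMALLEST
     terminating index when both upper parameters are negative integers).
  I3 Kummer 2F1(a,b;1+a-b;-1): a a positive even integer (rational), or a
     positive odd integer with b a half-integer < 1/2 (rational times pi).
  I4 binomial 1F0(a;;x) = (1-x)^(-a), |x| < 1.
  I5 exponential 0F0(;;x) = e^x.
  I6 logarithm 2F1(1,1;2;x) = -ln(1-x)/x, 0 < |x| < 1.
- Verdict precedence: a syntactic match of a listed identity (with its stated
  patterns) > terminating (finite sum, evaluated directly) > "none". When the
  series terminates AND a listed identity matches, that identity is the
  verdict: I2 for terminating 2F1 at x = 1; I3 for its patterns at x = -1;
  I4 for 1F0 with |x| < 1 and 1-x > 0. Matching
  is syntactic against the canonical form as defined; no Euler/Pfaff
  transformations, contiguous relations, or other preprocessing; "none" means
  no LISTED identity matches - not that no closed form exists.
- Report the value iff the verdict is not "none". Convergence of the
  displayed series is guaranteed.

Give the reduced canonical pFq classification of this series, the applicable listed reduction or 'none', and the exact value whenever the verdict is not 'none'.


Reduced: x = \frac{1}{3}, 1F0, upper = {-\frac{1}{2}}, lower = {-}, C = 12. Verdict: binomial (I4) applies (the 1F0 binomial series: exponent 1/2, x = \frac{1}{3}). Value: 12 \cdot \left(\frac{2}{3}\right)^{\frac{1}{2}}.

Structural cue: t_0 being 12, the running product (C = 12) telescopes to a rising factorial.
Ratio: r(k) = \frac{1}{3} * (k-\frac{1}{2}) / [(k+1)] ; factor over Q: parameters, x = \frac{1}{3}, and C = 12.


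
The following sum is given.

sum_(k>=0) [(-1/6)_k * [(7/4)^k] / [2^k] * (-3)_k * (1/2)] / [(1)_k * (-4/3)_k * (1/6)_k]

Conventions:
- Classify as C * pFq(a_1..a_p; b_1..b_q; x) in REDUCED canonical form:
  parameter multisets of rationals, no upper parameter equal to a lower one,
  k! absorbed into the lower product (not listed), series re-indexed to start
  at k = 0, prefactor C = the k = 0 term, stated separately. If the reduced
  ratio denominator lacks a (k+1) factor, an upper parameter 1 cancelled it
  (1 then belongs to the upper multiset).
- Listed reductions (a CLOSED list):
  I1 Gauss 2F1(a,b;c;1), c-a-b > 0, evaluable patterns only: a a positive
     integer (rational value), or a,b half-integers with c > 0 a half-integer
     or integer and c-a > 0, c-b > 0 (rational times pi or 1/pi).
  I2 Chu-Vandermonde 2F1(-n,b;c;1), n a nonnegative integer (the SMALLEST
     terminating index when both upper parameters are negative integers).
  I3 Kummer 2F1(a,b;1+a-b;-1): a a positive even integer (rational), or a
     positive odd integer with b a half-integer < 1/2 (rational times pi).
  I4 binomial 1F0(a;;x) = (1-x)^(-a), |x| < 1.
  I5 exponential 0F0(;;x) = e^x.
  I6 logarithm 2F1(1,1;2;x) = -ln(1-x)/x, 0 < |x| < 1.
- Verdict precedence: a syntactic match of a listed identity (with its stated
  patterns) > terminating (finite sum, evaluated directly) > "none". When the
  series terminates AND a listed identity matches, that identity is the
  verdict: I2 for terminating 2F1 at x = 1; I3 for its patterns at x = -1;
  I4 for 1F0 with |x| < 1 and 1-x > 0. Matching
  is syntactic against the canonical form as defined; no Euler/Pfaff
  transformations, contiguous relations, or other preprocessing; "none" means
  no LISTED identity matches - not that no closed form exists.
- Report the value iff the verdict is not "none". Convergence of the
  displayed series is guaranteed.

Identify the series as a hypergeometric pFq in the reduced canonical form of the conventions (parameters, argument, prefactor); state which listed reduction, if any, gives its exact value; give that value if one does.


The series (x = 7/8) is 2F2: upper {-3, -1/6}, lower {-4/3, 1/6}, prefactor 1/2. Verdict: terminating. (-3)_k vanishes past k = 3, leaving a 4-term sum, computed directly. Exact value: -175379/106496.

Key observation: from the first term 1/2: (1)_k (C = 1/2, x = 7/8) is k! itself.
Consecutive-term ratio: r(k) = (7/8) * (k-3) (k-1/6) / [(k-4/3) (k+1/6) (k+1)] - rational in k, leading ratio (7/8); with t_0 = 1/2, classification follows.


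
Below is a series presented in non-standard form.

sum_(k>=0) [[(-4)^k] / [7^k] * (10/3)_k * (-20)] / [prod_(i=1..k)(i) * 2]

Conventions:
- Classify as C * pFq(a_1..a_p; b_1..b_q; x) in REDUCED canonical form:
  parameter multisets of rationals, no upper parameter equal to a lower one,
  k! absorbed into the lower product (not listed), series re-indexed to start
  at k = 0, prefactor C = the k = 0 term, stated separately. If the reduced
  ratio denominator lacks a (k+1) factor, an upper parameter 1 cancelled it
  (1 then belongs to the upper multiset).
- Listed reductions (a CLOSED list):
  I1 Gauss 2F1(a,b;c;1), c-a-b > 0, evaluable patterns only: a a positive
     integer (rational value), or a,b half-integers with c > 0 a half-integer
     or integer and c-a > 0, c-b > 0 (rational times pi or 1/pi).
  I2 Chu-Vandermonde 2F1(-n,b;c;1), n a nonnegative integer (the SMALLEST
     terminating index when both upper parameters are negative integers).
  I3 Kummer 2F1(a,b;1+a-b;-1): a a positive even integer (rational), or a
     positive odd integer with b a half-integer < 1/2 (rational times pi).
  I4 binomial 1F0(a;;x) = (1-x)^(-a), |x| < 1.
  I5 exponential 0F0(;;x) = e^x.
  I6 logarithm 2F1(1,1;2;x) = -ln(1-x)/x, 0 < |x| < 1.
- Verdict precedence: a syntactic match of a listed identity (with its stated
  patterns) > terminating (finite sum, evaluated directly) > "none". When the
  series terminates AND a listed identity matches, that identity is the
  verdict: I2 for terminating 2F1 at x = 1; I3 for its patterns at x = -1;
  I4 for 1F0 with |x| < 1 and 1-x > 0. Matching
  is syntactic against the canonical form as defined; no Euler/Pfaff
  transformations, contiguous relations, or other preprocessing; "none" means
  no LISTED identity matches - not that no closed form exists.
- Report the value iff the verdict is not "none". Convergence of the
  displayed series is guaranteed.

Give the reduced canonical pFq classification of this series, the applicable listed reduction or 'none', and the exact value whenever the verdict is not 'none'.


With C = -10: the canonical form is 1F0(10/3; -; -4/7). Verdict: the binomial series (I4) fires (the 1F0 binomial series: exponent -10/3, x = -4/7). Value: (-10) * (11/7)^(-10/3).

Structural cue: t_0 = -10 here, and the product of the first k integers (prefactor -10) is k!.
Consecutive-term ratio: r(k) = (-4/7) * (k+10/3) / [(k+1)] - rational; roots negated = parameters, x = (-4/7), C = -10.


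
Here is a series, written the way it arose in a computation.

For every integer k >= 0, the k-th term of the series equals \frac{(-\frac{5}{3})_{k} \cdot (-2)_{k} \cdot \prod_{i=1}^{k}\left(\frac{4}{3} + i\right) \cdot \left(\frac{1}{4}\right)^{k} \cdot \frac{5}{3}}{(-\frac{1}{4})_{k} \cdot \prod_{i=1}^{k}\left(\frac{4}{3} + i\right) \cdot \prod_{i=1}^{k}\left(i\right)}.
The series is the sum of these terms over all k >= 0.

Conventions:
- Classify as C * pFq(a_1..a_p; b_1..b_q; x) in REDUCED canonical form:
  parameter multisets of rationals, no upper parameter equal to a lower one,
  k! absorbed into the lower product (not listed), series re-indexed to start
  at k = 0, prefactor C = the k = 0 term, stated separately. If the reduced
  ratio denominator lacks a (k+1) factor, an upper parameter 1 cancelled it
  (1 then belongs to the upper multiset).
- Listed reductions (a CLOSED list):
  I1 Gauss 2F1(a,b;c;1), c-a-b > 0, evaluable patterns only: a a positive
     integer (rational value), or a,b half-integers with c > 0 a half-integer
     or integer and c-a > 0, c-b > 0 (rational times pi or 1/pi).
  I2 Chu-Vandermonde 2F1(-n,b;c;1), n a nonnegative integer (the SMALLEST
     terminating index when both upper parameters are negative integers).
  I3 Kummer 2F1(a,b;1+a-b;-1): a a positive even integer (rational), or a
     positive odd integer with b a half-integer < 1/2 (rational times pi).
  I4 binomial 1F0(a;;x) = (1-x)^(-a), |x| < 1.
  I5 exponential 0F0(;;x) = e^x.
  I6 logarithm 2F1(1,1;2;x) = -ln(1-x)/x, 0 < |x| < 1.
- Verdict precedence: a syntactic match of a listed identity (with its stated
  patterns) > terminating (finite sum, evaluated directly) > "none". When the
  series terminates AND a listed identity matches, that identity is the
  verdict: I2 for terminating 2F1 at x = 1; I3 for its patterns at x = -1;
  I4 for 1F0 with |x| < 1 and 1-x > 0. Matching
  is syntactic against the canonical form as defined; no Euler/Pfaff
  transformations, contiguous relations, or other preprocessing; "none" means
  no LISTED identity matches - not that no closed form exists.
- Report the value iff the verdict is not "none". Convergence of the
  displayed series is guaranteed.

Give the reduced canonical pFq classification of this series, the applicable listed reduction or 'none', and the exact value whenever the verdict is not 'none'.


With C = \frac{5}{3}: the canonical form is 2F1(-2, -\frac{5}{3}; -\frac{1}{4}; \frac{1}{4}). Verdict: terminating - no listed pattern fits, but -2 in the upper list cuts the series at k = 2; direct evaluation. Exact value: -\frac{365}{81}.

The tell: t_0 = \frac{5}{3} here, and the parameter 7/3 appears in both the upper and lower lists and cancels.
Term ratio: r(k) = \frac{1}{4} * (k-2) (k-\frac{5}{3}) / [(k-\frac{1}{4}) (k+1)] - rational in k. x = \frac{1}{4}; t_0 = \frac{5}{3}; negate the roots.


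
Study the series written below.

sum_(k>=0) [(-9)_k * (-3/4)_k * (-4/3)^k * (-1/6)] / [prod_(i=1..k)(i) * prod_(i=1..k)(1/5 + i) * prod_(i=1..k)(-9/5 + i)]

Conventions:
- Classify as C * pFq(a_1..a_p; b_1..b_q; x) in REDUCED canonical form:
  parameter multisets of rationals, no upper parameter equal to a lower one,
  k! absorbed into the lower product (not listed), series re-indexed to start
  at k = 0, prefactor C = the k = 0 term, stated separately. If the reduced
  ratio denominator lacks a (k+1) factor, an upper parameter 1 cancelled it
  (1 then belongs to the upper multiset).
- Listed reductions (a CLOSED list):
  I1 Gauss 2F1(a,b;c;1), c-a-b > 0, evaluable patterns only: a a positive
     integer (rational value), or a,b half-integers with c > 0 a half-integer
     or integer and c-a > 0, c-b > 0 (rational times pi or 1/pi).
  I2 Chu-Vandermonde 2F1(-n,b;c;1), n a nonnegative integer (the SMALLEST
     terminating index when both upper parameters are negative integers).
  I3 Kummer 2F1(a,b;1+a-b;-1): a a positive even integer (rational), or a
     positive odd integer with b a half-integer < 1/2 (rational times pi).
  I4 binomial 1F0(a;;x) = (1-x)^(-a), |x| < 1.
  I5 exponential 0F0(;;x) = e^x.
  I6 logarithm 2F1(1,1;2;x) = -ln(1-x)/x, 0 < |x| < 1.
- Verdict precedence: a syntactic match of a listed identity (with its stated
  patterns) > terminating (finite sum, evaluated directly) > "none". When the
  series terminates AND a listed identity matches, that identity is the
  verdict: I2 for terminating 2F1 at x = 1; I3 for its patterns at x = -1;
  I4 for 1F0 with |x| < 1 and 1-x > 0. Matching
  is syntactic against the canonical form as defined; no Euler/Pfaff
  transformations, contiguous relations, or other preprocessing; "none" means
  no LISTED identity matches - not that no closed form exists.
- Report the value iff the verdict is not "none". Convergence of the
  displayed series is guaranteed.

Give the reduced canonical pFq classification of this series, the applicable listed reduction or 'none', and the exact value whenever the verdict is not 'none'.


x = -4/3 here; the reduced form reads 2F2, upper {-9, -3/4}, lower {-4/5, 6/5}, C = -1/6. Verdict: terminating. (-9)_k vanishes past k = 9, leaving a 10-term sum, computed directly. Exact value: -715549967854765866290297/50044841994364080095232.

Structural cue: x = (-4/3) and the lower running product (C = -1/6, x = -4/3) is a rising factorial.
Adjacent-term ratio: r(k) = (-4/3) * (k-9) (k-3/4) / [(k-4/5) (k+6/5) (k+1)] - rational; roots negated = parameters, x = (-4/3), C = -1/6.


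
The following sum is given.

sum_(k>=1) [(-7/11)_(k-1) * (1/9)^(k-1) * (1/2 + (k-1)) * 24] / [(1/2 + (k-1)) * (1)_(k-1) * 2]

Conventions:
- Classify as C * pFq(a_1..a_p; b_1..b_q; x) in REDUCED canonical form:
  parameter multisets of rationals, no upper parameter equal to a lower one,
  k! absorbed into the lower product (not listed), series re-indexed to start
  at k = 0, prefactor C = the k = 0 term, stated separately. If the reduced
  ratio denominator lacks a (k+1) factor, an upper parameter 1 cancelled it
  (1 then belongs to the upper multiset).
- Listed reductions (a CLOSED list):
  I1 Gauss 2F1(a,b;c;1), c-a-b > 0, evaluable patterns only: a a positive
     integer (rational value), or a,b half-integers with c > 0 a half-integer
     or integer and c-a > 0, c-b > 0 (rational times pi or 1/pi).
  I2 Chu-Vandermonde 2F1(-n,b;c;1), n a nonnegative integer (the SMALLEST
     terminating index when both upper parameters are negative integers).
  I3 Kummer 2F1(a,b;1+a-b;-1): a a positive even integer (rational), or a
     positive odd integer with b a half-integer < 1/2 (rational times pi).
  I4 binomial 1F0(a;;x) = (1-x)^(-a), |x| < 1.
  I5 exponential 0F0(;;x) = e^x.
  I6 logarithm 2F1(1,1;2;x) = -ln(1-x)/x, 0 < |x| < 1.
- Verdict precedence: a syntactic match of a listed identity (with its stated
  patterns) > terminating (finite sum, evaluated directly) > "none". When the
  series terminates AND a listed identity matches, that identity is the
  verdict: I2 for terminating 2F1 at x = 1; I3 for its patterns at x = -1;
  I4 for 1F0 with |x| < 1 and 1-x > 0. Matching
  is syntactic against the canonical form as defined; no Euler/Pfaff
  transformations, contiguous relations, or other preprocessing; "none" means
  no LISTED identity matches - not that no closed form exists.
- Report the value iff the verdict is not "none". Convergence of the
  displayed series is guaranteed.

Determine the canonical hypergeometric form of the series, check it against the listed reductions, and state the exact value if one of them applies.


Key observation: t_0 being 12, (1)_k (C = 12) is k! itself.
Term ratio: r(k) = (1/9) * (k-7/11) / [(k+1)] - poly over poly, x = (1/9) from leading terms; C = 12 at k = 0.

The series (x = 1/9) is 1F0: upper {-7/11}, lower {-}, prefactor 12. Verdict: binomial (I4) applies (the 1F0 binomial series: exponent 7/11, x = 1/9). Hence: 12 * (8/9)^(7/11).


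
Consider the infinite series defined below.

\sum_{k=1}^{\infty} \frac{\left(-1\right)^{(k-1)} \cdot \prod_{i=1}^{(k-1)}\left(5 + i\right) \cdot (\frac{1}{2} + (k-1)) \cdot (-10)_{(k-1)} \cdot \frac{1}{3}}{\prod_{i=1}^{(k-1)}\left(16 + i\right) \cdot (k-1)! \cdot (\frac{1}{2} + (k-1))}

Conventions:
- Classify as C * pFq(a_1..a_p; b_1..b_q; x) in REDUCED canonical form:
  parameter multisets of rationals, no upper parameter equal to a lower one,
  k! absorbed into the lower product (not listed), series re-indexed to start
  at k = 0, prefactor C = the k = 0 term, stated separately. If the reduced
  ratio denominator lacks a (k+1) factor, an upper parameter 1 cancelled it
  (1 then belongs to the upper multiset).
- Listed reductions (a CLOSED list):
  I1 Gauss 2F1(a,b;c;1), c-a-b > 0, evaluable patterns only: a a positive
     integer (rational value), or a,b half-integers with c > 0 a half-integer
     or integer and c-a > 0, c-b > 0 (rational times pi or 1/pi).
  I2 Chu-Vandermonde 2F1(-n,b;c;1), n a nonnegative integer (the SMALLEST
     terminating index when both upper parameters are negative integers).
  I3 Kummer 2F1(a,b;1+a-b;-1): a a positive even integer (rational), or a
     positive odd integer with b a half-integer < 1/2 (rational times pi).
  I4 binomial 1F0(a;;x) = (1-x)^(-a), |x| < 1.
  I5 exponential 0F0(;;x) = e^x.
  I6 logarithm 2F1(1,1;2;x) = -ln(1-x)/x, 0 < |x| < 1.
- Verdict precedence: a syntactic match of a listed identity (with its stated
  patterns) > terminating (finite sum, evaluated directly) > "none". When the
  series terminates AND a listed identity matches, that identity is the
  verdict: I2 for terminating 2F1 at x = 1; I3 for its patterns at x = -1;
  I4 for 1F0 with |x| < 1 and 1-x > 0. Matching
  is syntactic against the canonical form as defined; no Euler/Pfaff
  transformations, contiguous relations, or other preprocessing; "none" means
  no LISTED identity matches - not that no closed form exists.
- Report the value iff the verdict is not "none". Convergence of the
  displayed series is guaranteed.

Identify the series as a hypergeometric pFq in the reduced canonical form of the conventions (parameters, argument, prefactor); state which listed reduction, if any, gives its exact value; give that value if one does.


Reduced: x = -1, 2F1, upper = {-10, 6}, lower = {17}, C = \frac{1}{3}. Verdict: this is Kummer's theorem (I3) (x = -1; c = 17 equals 1+a-b for upper {-10, 6}: listed pattern). Sum: \frac{28}{3}.

Key step: with t_0 = \frac{1}{3}, the lower running product (prefactor 1/3) is a rising factorial.
Step ratio: r(k) = -1 * (k-10) (k+6) / [(k+17) (k+1)] ; factor over Q: parameters, x = -1, and C = \frac{1}{3}.


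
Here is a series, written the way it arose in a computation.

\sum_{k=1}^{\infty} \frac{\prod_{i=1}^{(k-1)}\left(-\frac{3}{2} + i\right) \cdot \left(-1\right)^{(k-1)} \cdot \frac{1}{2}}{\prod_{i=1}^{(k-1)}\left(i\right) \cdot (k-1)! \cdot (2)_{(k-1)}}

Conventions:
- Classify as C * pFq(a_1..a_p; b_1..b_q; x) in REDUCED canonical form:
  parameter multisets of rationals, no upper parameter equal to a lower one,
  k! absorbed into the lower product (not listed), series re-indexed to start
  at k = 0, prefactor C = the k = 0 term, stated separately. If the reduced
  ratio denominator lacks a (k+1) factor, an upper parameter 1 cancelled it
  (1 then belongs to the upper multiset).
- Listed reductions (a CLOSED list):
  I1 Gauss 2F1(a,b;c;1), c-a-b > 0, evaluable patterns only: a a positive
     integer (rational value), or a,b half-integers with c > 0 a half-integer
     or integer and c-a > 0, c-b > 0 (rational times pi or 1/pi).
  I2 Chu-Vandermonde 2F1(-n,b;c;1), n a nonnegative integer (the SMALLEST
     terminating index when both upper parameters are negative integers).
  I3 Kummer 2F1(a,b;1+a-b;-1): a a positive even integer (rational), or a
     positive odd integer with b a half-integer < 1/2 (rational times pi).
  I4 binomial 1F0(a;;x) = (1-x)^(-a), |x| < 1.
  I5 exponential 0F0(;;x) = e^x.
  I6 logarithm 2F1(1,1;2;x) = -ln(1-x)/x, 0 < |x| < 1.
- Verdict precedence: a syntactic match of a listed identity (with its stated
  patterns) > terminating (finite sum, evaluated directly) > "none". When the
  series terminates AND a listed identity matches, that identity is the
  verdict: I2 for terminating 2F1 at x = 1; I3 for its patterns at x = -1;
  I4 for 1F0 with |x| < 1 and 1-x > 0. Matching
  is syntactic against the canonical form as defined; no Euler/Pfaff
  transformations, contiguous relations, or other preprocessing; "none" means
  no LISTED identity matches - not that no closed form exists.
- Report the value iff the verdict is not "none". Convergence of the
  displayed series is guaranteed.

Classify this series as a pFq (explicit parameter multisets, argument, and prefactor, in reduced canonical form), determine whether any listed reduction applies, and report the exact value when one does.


With C = \frac{1}{2}: the canonical form is 1F2(-\frac{1}{2}; 1, 2; -1). Verdict: none - this 1F2 at x = -1 matches no listed pattern, and upper {-\frac{1}{2}} holds no stopper.

Structural cue: with t_0 = \frac{1}{2}, the denominator's factorial ratio (prefactor 1/2) is a lower Pochhammer.
Consecutive-term ratio: r(k) = -1 * (k-\frac{1}{2}) / [(k+1) (k+2) (k+1)] - rational; roots negated = parameters, x = -1, C = \frac{1}{2}.


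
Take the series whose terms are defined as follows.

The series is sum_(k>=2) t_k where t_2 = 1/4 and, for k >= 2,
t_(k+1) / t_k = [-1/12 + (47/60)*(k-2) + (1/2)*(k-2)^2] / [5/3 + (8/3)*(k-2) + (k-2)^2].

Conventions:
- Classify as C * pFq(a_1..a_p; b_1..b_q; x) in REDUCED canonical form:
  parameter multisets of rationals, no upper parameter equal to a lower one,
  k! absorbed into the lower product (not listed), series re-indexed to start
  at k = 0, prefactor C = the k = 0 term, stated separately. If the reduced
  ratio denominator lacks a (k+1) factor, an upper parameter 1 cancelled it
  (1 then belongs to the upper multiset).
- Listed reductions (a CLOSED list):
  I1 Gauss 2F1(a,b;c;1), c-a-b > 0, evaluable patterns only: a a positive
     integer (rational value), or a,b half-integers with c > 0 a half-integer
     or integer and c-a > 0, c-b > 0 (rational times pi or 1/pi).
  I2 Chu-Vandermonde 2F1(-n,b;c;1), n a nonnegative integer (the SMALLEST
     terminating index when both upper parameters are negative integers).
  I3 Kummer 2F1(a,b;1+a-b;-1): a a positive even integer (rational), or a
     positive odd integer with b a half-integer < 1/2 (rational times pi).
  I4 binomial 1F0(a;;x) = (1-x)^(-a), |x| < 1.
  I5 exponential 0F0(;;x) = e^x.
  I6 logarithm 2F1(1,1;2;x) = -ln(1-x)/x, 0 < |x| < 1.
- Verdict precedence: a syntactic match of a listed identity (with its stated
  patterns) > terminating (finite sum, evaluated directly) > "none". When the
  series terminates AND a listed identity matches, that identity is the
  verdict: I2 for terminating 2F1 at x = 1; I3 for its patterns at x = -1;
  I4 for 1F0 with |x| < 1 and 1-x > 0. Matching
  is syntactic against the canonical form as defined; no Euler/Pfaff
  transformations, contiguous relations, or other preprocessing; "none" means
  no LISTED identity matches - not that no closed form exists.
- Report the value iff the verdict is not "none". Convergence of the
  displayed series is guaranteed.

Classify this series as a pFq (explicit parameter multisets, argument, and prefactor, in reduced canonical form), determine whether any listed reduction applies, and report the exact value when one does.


The tell: with t_0 = 1/4, the expanded ratio factors over Q; C = 1/4, x = 1/2, roots give parameters.
Term ratio: r(k) = (1/2) * (k-1/10) / [(k+1)] - rational in k, leading ratio (1/2); with t_0 = 1/4, classification follows.

Reduced: x = 1/2, 1F0, upper = {-1/10}, lower = {-}, C = 1/4. Verdict (x = 1/2): binomial (I4) applies (the 1F0 binomial series: exponent 1/10, x = 1/2). Sum: (1/4) * (1/2)^(1/10).
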